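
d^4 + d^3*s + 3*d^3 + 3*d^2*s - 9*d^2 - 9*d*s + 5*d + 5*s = (d - 1)^2*(d + 5)*(d + s)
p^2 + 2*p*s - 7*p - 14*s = (p - 7)*(p + 2*s)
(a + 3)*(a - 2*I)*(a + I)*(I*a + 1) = I*a^4 + 2*a^3 + 3*I*a^3 + 6*a^2 + I*a^2 + 2*a + 3*I*a + 6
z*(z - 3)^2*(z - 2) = z^4 - 8*z^3 + 21*z^2 - 18*z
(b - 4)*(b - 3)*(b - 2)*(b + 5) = b^4 - 4*b^3 - 19*b^2 + 106*b - 120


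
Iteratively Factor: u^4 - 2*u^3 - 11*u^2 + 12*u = (u - 4)*(u^3 + 2*u^2 - 3*u) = (u - 4)*(u - 1)*(u^2 + 3*u) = (u - 4)*(u - 1)*(u + 3)*(u)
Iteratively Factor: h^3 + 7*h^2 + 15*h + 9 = (h + 3)*(h^2 + 4*h + 3) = (h + 1)*(h + 3)*(h + 3)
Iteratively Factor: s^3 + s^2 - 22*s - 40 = (s - 5)*(s^2 + 6*s + 8) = (s - 5)*(s + 4)*(s + 2)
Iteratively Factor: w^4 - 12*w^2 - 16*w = (w + 2)*(w^3 - 2*w^2 - 8*w) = (w + 2)^2*(w^2 - 4*w) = (w - 4)*(w + 2)^2*(w)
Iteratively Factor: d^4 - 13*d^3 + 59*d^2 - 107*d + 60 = (d - 4)*(d^3 - 9*d^2 + 23*d - 15) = (d - 4)*(d - 1)*(d^2 - 8*d + 15) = (d - 5)*(d - 4)*(d - 1)*(d - 3)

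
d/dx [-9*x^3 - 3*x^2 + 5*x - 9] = -27*x^2 - 6*x + 5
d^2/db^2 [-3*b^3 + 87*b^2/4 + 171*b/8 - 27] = 87/2 - 18*b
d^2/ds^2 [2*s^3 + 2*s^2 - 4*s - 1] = 12*s + 4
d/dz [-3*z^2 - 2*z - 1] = -6*z - 2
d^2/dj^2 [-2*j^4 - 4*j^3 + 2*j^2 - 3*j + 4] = -24*j^2 - 24*j + 4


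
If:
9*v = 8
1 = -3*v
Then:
No Solution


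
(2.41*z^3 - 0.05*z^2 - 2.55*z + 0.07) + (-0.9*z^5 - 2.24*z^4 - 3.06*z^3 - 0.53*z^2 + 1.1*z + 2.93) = -0.9*z^5 - 2.24*z^4 - 0.65*z^3 - 0.58*z^2 - 1.45*z + 3.0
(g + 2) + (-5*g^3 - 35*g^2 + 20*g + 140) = -5*g^3 - 35*g^2 + 21*g + 142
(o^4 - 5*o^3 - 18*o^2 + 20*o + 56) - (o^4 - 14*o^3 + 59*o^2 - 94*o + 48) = 9*o^3 - 77*o^2 + 114*o + 8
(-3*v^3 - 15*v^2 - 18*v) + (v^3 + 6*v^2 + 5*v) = -2*v^3 - 9*v^2 - 13*v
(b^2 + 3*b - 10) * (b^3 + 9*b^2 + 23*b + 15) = b^5 + 12*b^4 + 40*b^3 - 6*b^2 - 185*b - 150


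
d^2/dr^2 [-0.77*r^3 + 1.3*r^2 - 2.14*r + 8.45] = 2.6 - 4.62*r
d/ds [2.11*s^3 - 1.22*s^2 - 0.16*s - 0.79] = 6.33*s^2 - 2.44*s - 0.16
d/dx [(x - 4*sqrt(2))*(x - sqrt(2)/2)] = 2*x - 9*sqrt(2)/2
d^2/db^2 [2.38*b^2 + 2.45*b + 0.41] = 4.76000000000000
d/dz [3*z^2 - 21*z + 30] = 6*z - 21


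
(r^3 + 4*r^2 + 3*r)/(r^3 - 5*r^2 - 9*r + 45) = r*(r + 1)/(r^2 - 8*r + 15)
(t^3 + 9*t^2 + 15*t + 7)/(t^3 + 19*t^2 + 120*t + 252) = (t^2 + 2*t + 1)/(t^2 + 12*t + 36)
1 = 1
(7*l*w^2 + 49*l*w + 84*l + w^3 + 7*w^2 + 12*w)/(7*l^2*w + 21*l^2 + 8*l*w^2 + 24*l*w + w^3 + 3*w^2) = (w + 4)/(l + w)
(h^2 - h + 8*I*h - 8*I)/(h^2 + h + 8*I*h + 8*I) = (h - 1)/(h + 1)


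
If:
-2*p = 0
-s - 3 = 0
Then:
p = 0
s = -3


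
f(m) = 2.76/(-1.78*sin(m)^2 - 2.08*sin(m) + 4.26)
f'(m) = 2.76*(3.56*sin(m)*cos(m) + 2.08*cos(m))/(-1.78*sin(m)^2 - 2.08*sin(m) + 4.26)^2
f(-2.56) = 0.57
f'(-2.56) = -0.01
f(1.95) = 3.49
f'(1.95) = -8.78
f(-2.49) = 0.57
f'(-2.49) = 0.01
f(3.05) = 0.68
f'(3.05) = -0.40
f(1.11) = 2.85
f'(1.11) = 6.89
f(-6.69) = 0.57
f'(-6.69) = 0.07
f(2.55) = 1.08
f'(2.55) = -1.44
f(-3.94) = 1.49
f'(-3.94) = -2.59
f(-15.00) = 0.57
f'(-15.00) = 0.02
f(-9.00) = 0.57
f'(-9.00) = -0.07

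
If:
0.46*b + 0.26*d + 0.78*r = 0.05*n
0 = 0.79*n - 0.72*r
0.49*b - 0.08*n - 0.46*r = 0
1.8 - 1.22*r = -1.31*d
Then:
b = 0.26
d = -1.15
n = 0.22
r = 0.24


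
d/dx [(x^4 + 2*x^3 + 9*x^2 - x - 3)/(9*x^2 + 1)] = (18*x^5 + 18*x^4 + 4*x^3 + 15*x^2 + 72*x - 1)/(81*x^4 + 18*x^2 + 1)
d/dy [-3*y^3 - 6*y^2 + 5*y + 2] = -9*y^2 - 12*y + 5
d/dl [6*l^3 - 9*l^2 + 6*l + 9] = 18*l^2 - 18*l + 6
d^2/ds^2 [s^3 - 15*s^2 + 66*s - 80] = 6*s - 30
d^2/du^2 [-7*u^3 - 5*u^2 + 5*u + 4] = -42*u - 10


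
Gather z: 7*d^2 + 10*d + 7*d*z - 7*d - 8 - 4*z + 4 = 7*d^2 + 3*d + z*(7*d - 4) - 4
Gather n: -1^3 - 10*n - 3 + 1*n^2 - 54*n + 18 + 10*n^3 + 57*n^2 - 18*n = 10*n^3 + 58*n^2 - 82*n + 14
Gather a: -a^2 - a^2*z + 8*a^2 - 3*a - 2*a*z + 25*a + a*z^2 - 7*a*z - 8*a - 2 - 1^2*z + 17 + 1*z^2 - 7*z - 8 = a^2*(7 - z) + a*(z^2 - 9*z + 14) + z^2 - 8*z + 7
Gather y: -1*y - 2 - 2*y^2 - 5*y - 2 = -2*y^2 - 6*y - 4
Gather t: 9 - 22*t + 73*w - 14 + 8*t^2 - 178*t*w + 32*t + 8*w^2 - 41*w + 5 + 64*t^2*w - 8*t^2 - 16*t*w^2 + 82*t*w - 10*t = 64*t^2*w + t*(-16*w^2 - 96*w) + 8*w^2 + 32*w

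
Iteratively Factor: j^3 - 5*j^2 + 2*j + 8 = (j - 2)*(j^2 - 3*j - 4) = (j - 4)*(j - 2)*(j + 1)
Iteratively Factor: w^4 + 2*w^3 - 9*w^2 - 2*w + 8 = (w - 2)*(w^3 + 4*w^2 - w - 4) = (w - 2)*(w + 4)*(w^2 - 1) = (w - 2)*(w + 1)*(w + 4)*(w - 1)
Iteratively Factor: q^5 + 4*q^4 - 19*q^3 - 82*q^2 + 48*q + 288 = (q + 4)*(q^4 - 19*q^2 - 6*q + 72) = (q + 3)*(q + 4)*(q^3 - 3*q^2 - 10*q + 24) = (q - 2)*(q + 3)*(q + 4)*(q^2 - q - 12) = (q - 2)*(q + 3)^2*(q + 4)*(q - 4)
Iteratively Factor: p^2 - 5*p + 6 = (p - 2)*(p - 3)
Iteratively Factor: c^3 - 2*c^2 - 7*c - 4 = (c + 1)*(c^2 - 3*c - 4) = (c - 4)*(c + 1)*(c + 1)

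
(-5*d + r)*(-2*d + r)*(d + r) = 10*d^3 + 3*d^2*r - 6*d*r^2 + r^3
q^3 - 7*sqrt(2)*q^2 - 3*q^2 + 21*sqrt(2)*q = q*(q - 3)*(q - 7*sqrt(2))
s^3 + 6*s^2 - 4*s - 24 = (s - 2)*(s + 2)*(s + 6)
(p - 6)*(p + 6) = p^2 - 36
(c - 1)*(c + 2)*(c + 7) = c^3 + 8*c^2 + 5*c - 14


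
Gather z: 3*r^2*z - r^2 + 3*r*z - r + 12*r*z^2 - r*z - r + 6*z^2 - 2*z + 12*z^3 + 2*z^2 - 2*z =-r^2 - 2*r + 12*z^3 + z^2*(12*r + 8) + z*(3*r^2 + 2*r - 4)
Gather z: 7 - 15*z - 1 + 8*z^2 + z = 8*z^2 - 14*z + 6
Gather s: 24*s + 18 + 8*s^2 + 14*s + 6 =8*s^2 + 38*s + 24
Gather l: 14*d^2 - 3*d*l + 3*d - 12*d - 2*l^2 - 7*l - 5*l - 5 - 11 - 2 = 14*d^2 - 9*d - 2*l^2 + l*(-3*d - 12) - 18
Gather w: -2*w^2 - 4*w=-2*w^2 - 4*w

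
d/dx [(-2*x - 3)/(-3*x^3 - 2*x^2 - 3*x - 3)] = (6*x^3 + 4*x^2 + 6*x - (2*x + 3)*(9*x^2 + 4*x + 3) + 6)/(3*x^3 + 2*x^2 + 3*x + 3)^2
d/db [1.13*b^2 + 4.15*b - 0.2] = 2.26*b + 4.15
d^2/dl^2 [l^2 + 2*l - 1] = 2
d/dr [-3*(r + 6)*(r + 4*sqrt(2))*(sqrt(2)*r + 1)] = -9*sqrt(2)*r^2 - 54*r - 36*sqrt(2)*r - 162 - 12*sqrt(2)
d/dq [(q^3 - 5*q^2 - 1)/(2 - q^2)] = q*(-q^3 + 6*q - 22)/(q^4 - 4*q^2 + 4)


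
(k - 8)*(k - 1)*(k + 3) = k^3 - 6*k^2 - 19*k + 24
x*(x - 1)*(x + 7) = x^3 + 6*x^2 - 7*x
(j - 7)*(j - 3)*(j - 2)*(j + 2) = j^4 - 10*j^3 + 17*j^2 + 40*j - 84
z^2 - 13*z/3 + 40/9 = (z - 8/3)*(z - 5/3)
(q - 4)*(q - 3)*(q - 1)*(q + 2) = q^4 - 6*q^3 + 3*q^2 + 26*q - 24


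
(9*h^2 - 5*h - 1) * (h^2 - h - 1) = 9*h^4 - 14*h^3 - 5*h^2 + 6*h + 1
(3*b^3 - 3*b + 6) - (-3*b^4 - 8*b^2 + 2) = 3*b^4 + 3*b^3 + 8*b^2 - 3*b + 4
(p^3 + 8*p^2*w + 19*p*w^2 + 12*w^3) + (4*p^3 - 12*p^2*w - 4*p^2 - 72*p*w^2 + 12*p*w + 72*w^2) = 5*p^3 - 4*p^2*w - 4*p^2 - 53*p*w^2 + 12*p*w + 12*w^3 + 72*w^2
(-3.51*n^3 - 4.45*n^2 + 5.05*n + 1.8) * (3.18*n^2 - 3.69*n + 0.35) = -11.1618*n^5 - 1.1991*n^4 + 31.251*n^3 - 14.468*n^2 - 4.8745*n + 0.63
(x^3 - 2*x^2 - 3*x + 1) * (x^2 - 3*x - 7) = x^5 - 5*x^4 - 4*x^3 + 24*x^2 + 18*x - 7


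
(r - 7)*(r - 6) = r^2 - 13*r + 42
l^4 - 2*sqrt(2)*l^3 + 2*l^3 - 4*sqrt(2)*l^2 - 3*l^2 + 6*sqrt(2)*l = l*(l - 1)*(l + 3)*(l - 2*sqrt(2))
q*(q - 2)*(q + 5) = q^3 + 3*q^2 - 10*q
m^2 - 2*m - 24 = (m - 6)*(m + 4)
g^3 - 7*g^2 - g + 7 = (g - 7)*(g - 1)*(g + 1)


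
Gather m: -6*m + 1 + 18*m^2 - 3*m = 18*m^2 - 9*m + 1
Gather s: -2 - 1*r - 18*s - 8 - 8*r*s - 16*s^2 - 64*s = -r - 16*s^2 + s*(-8*r - 82) - 10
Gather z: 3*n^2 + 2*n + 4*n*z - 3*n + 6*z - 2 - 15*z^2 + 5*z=3*n^2 - n - 15*z^2 + z*(4*n + 11) - 2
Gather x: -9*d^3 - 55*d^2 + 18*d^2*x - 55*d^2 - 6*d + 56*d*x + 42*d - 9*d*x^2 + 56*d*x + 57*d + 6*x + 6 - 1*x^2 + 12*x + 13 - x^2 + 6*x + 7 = -9*d^3 - 110*d^2 + 93*d + x^2*(-9*d - 2) + x*(18*d^2 + 112*d + 24) + 26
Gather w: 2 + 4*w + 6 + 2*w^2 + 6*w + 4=2*w^2 + 10*w + 12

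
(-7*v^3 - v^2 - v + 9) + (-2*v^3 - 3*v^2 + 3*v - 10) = -9*v^3 - 4*v^2 + 2*v - 1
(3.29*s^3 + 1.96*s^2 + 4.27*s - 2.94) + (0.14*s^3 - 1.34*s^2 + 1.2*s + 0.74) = 3.43*s^3 + 0.62*s^2 + 5.47*s - 2.2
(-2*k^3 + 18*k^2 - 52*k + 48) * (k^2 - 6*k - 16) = -2*k^5 + 30*k^4 - 128*k^3 + 72*k^2 + 544*k - 768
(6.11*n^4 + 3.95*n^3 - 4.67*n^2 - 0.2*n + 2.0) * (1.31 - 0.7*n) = -4.277*n^5 + 5.2391*n^4 + 8.4435*n^3 - 5.9777*n^2 - 1.662*n + 2.62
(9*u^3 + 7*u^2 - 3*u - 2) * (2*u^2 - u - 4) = 18*u^5 + 5*u^4 - 49*u^3 - 29*u^2 + 14*u + 8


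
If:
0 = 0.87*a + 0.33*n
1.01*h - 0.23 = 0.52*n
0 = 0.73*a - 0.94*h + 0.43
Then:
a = -0.11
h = 0.37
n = 0.28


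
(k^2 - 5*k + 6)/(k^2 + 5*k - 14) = (k - 3)/(k + 7)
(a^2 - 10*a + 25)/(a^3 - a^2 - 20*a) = (a - 5)/(a*(a + 4))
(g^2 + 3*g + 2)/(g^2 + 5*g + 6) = (g + 1)/(g + 3)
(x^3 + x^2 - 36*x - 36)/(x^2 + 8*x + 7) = (x^2 - 36)/(x + 7)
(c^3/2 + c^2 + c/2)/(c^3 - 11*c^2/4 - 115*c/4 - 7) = 2*c*(c^2 + 2*c + 1)/(4*c^3 - 11*c^2 - 115*c - 28)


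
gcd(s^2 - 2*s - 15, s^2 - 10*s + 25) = s - 5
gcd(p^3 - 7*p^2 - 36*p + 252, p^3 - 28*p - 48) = p - 6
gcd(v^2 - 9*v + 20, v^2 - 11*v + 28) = v - 4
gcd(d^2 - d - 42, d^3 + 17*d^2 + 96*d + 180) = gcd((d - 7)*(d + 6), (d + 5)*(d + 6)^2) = d + 6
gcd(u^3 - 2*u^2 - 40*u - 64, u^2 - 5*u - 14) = u + 2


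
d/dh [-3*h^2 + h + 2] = 1 - 6*h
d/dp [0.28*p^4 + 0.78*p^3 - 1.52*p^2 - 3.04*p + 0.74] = 1.12*p^3 + 2.34*p^2 - 3.04*p - 3.04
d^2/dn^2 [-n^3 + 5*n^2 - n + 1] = 10 - 6*n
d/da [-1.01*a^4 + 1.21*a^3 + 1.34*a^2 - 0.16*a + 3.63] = -4.04*a^3 + 3.63*a^2 + 2.68*a - 0.16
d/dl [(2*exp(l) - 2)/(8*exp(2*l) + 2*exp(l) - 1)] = (-16*exp(2*l) + 32*exp(l) + 2)*exp(l)/(64*exp(4*l) + 32*exp(3*l) - 12*exp(2*l) - 4*exp(l) + 1)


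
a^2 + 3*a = a*(a + 3)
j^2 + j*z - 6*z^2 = (j - 2*z)*(j + 3*z)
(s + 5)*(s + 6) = s^2 + 11*s + 30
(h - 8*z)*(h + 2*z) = h^2 - 6*h*z - 16*z^2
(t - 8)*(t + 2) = t^2 - 6*t - 16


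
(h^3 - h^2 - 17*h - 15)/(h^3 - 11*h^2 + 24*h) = (h^3 - h^2 - 17*h - 15)/(h*(h^2 - 11*h + 24))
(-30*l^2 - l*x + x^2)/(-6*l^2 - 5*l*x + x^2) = (5*l + x)/(l + x)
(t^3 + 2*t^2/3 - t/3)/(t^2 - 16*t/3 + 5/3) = t*(t + 1)/(t - 5)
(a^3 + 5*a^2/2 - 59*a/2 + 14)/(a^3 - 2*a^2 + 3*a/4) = 2*(a^2 + 3*a - 28)/(a*(2*a - 3))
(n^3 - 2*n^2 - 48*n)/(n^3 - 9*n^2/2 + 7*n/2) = 2*(n^2 - 2*n - 48)/(2*n^2 - 9*n + 7)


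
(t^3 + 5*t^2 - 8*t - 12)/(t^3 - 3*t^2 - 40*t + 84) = (t + 1)/(t - 7)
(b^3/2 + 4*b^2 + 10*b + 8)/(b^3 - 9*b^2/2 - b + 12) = (b^3 + 8*b^2 + 20*b + 16)/(2*b^3 - 9*b^2 - 2*b + 24)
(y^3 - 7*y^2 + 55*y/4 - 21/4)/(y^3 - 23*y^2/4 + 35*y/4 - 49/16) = 4*(y - 3)/(4*y - 7)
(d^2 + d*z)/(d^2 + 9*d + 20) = d*(d + z)/(d^2 + 9*d + 20)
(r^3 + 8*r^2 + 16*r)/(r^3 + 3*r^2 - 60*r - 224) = r*(r + 4)/(r^2 - r - 56)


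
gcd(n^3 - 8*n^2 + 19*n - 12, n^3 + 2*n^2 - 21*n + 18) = n^2 - 4*n + 3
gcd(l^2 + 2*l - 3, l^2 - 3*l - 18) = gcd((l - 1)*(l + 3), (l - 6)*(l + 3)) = l + 3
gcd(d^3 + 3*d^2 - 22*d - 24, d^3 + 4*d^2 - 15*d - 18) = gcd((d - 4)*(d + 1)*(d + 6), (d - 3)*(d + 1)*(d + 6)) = d^2 + 7*d + 6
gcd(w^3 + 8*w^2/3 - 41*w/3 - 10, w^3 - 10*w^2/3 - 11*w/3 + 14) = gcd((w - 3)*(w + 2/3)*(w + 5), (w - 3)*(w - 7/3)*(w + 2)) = w - 3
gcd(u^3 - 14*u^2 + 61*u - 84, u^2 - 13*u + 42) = u - 7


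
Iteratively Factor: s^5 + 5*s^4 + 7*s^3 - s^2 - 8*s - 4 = (s - 1)*(s^4 + 6*s^3 + 13*s^2 + 12*s + 4) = (s - 1)*(s + 2)*(s^3 + 4*s^2 + 5*s + 2) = (s - 1)*(s + 1)*(s + 2)*(s^2 + 3*s + 2) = (s - 1)*(s + 1)^2*(s + 2)*(s + 2)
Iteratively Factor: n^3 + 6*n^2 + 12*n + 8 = (n + 2)*(n^2 + 4*n + 4) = (n + 2)^2*(n + 2)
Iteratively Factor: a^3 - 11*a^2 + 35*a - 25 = (a - 5)*(a^2 - 6*a + 5) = (a - 5)*(a - 1)*(a - 5)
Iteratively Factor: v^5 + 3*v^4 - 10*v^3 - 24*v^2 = (v + 4)*(v^4 - v^3 - 6*v^2) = v*(v + 4)*(v^3 - v^2 - 6*v) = v*(v - 3)*(v + 4)*(v^2 + 2*v) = v^2*(v - 3)*(v + 4)*(v + 2)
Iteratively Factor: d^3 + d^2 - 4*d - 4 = (d + 2)*(d^2 - d - 2) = (d - 2)*(d + 2)*(d + 1)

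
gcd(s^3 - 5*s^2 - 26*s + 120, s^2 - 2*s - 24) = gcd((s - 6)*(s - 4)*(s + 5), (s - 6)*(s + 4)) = s - 6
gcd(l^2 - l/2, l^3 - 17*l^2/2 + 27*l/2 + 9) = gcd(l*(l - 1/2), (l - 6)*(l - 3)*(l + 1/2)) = 1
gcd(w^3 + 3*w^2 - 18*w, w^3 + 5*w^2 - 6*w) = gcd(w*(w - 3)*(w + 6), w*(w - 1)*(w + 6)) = w^2 + 6*w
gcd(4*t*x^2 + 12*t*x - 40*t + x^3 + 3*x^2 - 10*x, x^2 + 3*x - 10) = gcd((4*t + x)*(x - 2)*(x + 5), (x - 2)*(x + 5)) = x^2 + 3*x - 10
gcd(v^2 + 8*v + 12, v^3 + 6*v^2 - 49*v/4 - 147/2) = v + 6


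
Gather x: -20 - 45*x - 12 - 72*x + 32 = -117*x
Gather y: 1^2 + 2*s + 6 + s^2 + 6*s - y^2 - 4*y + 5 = s^2 + 8*s - y^2 - 4*y + 12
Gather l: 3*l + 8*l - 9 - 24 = 11*l - 33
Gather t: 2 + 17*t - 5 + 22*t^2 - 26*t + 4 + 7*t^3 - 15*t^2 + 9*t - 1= 7*t^3 + 7*t^2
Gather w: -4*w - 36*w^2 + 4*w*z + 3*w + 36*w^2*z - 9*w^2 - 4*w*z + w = w^2*(36*z - 45)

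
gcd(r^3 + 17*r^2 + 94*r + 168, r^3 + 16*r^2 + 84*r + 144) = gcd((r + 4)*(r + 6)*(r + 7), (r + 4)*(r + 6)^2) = r^2 + 10*r + 24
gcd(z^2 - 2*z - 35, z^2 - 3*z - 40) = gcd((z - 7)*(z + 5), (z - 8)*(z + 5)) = z + 5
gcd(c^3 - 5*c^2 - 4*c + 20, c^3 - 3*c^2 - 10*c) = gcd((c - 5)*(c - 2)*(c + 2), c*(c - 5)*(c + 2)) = c^2 - 3*c - 10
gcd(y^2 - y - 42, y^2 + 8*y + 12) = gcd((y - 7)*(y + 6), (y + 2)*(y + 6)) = y + 6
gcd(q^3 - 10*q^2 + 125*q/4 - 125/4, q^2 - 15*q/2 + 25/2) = q^2 - 15*q/2 + 25/2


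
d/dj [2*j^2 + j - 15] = 4*j + 1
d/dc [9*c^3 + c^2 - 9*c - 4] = 27*c^2 + 2*c - 9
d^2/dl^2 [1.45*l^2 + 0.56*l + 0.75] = 2.90000000000000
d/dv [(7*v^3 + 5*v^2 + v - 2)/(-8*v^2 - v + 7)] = (-56*v^4 - 14*v^3 + 150*v^2 + 38*v + 5)/(64*v^4 + 16*v^3 - 111*v^2 - 14*v + 49)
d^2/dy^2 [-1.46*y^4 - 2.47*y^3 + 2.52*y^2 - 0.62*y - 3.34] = -17.52*y^2 - 14.82*y + 5.04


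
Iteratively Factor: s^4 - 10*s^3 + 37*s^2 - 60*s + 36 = (s - 2)*(s^3 - 8*s^2 + 21*s - 18) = (s - 3)*(s - 2)*(s^2 - 5*s + 6) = (s - 3)^2*(s - 2)*(s - 2)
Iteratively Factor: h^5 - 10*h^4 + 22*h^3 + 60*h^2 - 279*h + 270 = (h + 3)*(h^4 - 13*h^3 + 61*h^2 - 123*h + 90) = (h - 3)*(h + 3)*(h^3 - 10*h^2 + 31*h - 30) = (h - 3)*(h - 2)*(h + 3)*(h^2 - 8*h + 15) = (h - 5)*(h - 3)*(h - 2)*(h + 3)*(h - 3)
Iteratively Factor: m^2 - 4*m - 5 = (m + 1)*(m - 5)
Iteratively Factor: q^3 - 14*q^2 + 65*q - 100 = (q - 5)*(q^2 - 9*q + 20) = (q - 5)^2*(q - 4)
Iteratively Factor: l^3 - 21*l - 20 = (l + 4)*(l^2 - 4*l - 5) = (l + 1)*(l + 4)*(l - 5)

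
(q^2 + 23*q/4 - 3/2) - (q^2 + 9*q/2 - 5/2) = 5*q/4 + 1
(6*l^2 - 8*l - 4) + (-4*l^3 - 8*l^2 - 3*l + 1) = -4*l^3 - 2*l^2 - 11*l - 3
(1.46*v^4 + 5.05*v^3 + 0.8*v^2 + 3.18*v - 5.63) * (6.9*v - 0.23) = 10.074*v^5 + 34.5092*v^4 + 4.3585*v^3 + 21.758*v^2 - 39.5784*v + 1.2949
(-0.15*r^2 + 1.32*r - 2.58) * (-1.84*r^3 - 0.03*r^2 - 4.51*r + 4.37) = 0.276*r^5 - 2.4243*r^4 + 5.3841*r^3 - 6.5313*r^2 + 17.4042*r - 11.2746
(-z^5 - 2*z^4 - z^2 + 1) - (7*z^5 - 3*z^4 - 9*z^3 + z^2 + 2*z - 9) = -8*z^5 + z^4 + 9*z^3 - 2*z^2 - 2*z + 10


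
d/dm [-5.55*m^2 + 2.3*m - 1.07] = 2.3 - 11.1*m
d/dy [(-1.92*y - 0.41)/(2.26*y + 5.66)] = (-22.465756*y - 56.263796)/(2.26*y + 5.66)^3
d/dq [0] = 0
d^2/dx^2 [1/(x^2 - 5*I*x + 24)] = 2*(-x^2 + 5*I*x + (2*x - 5*I)^2 - 24)/(x^2 - 5*I*x + 24)^3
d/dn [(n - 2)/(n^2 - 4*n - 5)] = (n^2 - 4*n - 2*(n - 2)^2 - 5)/(-n^2 + 4*n + 5)^2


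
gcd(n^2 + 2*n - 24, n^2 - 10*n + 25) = 1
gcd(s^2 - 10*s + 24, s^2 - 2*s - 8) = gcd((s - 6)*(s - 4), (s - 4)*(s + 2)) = s - 4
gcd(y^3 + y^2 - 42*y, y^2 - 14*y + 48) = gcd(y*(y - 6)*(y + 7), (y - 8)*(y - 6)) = y - 6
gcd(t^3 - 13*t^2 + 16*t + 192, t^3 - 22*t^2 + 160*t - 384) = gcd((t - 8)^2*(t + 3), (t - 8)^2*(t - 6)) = t^2 - 16*t + 64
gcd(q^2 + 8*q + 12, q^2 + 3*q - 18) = q + 6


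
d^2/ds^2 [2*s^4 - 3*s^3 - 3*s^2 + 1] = 24*s^2 - 18*s - 6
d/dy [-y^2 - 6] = -2*y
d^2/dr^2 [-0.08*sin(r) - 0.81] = 0.08*sin(r)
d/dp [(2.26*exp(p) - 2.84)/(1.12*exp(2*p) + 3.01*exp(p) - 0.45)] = (-2.5312*exp(2*p) + 6.3616*exp(p) + 7.5314)*exp(p)/(1.2544*exp(4*p) + 6.7424*exp(3*p) + 8.0521*exp(2*p) - 2.709*exp(p) + 0.2025)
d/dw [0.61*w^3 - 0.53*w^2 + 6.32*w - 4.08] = 1.83*w^2 - 1.06*w + 6.32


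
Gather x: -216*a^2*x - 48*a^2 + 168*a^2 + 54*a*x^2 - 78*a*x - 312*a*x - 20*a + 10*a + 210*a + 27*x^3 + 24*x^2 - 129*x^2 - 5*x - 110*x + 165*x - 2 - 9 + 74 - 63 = 120*a^2 + 200*a + 27*x^3 + x^2*(54*a - 105) + x*(-216*a^2 - 390*a + 50)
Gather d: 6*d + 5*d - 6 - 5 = 11*d - 11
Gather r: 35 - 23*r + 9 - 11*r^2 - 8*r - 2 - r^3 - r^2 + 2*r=-r^3 - 12*r^2 - 29*r + 42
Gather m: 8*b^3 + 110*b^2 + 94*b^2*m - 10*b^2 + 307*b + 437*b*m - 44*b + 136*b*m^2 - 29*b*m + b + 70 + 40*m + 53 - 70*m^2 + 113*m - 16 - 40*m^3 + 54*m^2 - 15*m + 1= 8*b^3 + 100*b^2 + 264*b - 40*m^3 + m^2*(136*b - 16) + m*(94*b^2 + 408*b + 138) + 108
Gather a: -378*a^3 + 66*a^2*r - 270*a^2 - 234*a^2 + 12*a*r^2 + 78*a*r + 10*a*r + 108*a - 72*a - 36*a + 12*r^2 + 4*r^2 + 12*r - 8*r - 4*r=-378*a^3 + a^2*(66*r - 504) + a*(12*r^2 + 88*r) + 16*r^2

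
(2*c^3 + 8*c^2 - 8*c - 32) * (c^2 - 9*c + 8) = 2*c^5 - 10*c^4 - 64*c^3 + 104*c^2 + 224*c - 256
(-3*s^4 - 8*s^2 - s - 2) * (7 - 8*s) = 24*s^5 - 21*s^4 + 64*s^3 - 48*s^2 + 9*s - 14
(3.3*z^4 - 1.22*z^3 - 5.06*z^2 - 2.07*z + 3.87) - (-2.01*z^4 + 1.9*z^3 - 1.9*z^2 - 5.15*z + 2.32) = 5.31*z^4 - 3.12*z^3 - 3.16*z^2 + 3.08*z + 1.55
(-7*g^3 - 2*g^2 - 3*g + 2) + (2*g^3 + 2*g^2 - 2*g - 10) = -5*g^3 - 5*g - 8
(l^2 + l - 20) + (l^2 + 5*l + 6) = 2*l^2 + 6*l - 14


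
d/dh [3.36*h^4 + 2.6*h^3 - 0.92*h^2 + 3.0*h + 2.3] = 13.44*h^3 + 7.8*h^2 - 1.84*h + 3.0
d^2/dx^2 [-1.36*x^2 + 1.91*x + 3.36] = -2.72000000000000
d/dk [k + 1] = 1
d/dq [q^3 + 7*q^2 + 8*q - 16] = 3*q^2 + 14*q + 8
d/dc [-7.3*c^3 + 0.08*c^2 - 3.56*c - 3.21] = -21.9*c^2 + 0.16*c - 3.56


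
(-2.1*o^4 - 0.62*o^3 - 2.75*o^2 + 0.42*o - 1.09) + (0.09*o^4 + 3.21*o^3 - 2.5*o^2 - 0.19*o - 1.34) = -2.01*o^4 + 2.59*o^3 - 5.25*o^2 + 0.23*o - 2.43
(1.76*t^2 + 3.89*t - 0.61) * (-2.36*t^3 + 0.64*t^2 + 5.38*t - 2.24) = -4.1536*t^5 - 8.054*t^4 + 13.398*t^3 + 16.5954*t^2 - 11.9954*t + 1.3664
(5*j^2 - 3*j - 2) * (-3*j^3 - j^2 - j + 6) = -15*j^5 + 4*j^4 + 4*j^3 + 35*j^2 - 16*j - 12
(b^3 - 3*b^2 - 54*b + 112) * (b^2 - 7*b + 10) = b^5 - 10*b^4 - 23*b^3 + 460*b^2 - 1324*b + 1120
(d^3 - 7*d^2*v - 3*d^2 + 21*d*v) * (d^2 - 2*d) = d^5 - 7*d^4*v - 5*d^4 + 35*d^3*v + 6*d^3 - 42*d^2*v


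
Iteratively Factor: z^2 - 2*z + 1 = (z - 1)*(z - 1)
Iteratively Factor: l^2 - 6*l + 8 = (l - 2)*(l - 4)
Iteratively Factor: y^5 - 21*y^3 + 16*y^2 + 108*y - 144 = (y - 2)*(y^4 + 2*y^3 - 17*y^2 - 18*y + 72) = (y - 2)*(y + 4)*(y^3 - 2*y^2 - 9*y + 18) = (y - 2)*(y + 3)*(y + 4)*(y^2 - 5*y + 6) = (y - 2)^2*(y + 3)*(y + 4)*(y - 3)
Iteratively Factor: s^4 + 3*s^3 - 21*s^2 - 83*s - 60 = (s + 4)*(s^3 - s^2 - 17*s - 15) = (s + 1)*(s + 4)*(s^2 - 2*s - 15) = (s + 1)*(s + 3)*(s + 4)*(s - 5)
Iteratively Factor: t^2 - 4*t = (t)*(t - 4)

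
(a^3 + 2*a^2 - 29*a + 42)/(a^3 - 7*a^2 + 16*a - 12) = (a + 7)/(a - 2)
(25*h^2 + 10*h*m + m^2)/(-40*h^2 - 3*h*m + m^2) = (-5*h - m)/(8*h - m)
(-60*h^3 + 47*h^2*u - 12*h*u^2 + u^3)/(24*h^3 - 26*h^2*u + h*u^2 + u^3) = (15*h^2 - 8*h*u + u^2)/(-6*h^2 + 5*h*u + u^2)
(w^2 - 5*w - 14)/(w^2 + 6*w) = (w^2 - 5*w - 14)/(w*(w + 6))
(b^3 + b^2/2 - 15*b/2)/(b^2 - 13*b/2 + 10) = b*(b + 3)/(b - 4)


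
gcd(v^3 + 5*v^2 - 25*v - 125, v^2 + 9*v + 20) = v + 5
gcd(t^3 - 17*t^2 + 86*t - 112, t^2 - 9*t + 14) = t^2 - 9*t + 14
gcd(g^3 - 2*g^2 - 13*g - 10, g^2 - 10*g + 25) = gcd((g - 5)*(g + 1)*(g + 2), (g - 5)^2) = g - 5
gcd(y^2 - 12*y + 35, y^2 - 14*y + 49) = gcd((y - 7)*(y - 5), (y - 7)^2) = y - 7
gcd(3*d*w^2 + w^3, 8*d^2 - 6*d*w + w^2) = 1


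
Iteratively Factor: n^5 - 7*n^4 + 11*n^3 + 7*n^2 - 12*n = (n - 4)*(n^4 - 3*n^3 - n^2 + 3*n) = (n - 4)*(n - 1)*(n^3 - 2*n^2 - 3*n) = n*(n - 4)*(n - 1)*(n^2 - 2*n - 3) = n*(n - 4)*(n - 1)*(n + 1)*(n - 3)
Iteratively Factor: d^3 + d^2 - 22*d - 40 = (d + 4)*(d^2 - 3*d - 10) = (d - 5)*(d + 4)*(d + 2)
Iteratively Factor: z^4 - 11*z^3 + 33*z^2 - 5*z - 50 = (z - 2)*(z^3 - 9*z^2 + 15*z + 25) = (z - 5)*(z - 2)*(z^2 - 4*z - 5) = (z - 5)*(z - 2)*(z + 1)*(z - 5)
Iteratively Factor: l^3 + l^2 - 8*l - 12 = (l - 3)*(l^2 + 4*l + 4) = (l - 3)*(l + 2)*(l + 2)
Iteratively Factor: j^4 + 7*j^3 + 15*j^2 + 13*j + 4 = (j + 4)*(j^3 + 3*j^2 + 3*j + 1) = (j + 1)*(j + 4)*(j^2 + 2*j + 1) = (j + 1)^2*(j + 4)*(j + 1)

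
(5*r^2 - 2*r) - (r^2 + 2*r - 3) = 4*r^2 - 4*r + 3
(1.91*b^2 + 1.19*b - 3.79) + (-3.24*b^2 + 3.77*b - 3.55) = -1.33*b^2 + 4.96*b - 7.34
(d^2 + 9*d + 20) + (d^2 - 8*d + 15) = 2*d^2 + d + 35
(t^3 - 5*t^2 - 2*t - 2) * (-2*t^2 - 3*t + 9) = -2*t^5 + 7*t^4 + 28*t^3 - 35*t^2 - 12*t - 18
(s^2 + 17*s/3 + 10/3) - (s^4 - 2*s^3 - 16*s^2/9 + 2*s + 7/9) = -s^4 + 2*s^3 + 25*s^2/9 + 11*s/3 + 23/9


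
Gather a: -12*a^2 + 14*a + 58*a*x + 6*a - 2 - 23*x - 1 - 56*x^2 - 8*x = -12*a^2 + a*(58*x + 20) - 56*x^2 - 31*x - 3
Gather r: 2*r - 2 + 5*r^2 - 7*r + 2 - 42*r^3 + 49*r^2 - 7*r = -42*r^3 + 54*r^2 - 12*r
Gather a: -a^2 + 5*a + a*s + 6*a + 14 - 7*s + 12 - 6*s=-a^2 + a*(s + 11) - 13*s + 26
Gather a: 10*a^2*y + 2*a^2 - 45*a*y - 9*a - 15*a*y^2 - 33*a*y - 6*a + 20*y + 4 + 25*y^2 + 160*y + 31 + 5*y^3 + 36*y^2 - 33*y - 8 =a^2*(10*y + 2) + a*(-15*y^2 - 78*y - 15) + 5*y^3 + 61*y^2 + 147*y + 27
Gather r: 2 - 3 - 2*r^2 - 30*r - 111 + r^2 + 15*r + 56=-r^2 - 15*r - 56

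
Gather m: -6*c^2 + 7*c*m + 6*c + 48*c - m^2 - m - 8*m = -6*c^2 + 54*c - m^2 + m*(7*c - 9)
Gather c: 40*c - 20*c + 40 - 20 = 20*c + 20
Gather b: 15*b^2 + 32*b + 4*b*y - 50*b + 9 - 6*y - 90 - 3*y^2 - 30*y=15*b^2 + b*(4*y - 18) - 3*y^2 - 36*y - 81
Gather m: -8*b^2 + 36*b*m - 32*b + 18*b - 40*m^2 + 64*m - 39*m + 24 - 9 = -8*b^2 - 14*b - 40*m^2 + m*(36*b + 25) + 15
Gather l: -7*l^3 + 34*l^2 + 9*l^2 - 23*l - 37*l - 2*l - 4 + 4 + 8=-7*l^3 + 43*l^2 - 62*l + 8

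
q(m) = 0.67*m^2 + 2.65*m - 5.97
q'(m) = 1.34*m + 2.65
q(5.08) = 24.78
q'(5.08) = 9.46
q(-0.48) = -7.09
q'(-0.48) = 2.01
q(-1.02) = -7.98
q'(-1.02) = 1.28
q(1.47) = -0.63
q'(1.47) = 4.62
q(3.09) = 8.62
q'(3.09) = 6.79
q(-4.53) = -4.23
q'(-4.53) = -3.42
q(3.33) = 10.28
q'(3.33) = 7.11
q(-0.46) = -7.05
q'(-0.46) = 2.03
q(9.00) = 72.15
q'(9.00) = 14.71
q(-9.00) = 24.45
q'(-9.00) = -9.41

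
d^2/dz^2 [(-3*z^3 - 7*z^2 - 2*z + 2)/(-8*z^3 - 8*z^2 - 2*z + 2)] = (64*z^6 + 60*z^5 - 108*z^4 - 49*z^3 + 3*z^2 - 15*z - 1)/(64*z^9 + 192*z^8 + 240*z^7 + 112*z^6 - 36*z^5 - 60*z^4 - 11*z^3 + 9*z^2 + 3*z - 1)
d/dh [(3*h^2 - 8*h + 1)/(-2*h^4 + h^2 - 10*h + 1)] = 2*((4 - 3*h)*(2*h^4 - h^2 + 10*h - 1) + (3*h^2 - 8*h + 1)*(4*h^3 - h + 5))/(2*h^4 - h^2 + 10*h - 1)^2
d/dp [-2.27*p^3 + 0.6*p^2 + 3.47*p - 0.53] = -6.81*p^2 + 1.2*p + 3.47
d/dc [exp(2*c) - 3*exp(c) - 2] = (2*exp(c) - 3)*exp(c)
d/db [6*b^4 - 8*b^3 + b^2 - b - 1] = 24*b^3 - 24*b^2 + 2*b - 1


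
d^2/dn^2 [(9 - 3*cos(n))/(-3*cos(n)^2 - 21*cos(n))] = (19*sin(n)^4/cos(n)^3 + sin(n)^2 + 64 + 167/cos(n) - 126/cos(n)^2 - 313/cos(n)^3)/(cos(n) + 7)^3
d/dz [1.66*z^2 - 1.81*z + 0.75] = 3.32*z - 1.81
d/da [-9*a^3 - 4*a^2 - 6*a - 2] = -27*a^2 - 8*a - 6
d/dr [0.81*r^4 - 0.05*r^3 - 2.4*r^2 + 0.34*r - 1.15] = 3.24*r^3 - 0.15*r^2 - 4.8*r + 0.34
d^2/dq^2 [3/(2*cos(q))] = 3*(sin(q)^2 + 1)/(2*cos(q)^3)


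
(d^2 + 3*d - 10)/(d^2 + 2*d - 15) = (d - 2)/(d - 3)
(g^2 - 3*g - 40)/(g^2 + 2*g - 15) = (g - 8)/(g - 3)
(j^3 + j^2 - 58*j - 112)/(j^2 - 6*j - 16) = j + 7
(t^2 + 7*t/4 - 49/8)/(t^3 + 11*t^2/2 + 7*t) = (t - 7/4)/(t*(t + 2))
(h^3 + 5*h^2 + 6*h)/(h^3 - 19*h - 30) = h/(h - 5)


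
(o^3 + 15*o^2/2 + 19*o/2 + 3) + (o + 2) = o^3 + 15*o^2/2 + 21*o/2 + 5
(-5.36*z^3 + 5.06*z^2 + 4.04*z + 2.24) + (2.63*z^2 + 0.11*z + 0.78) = -5.36*z^3 + 7.69*z^2 + 4.15*z + 3.02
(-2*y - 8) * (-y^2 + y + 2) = 2*y^3 + 6*y^2 - 12*y - 16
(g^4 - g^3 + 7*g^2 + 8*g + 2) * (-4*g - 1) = -4*g^5 + 3*g^4 - 27*g^3 - 39*g^2 - 16*g - 2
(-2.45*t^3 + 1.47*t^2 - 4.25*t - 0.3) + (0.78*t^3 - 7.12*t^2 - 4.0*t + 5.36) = -1.67*t^3 - 5.65*t^2 - 8.25*t + 5.06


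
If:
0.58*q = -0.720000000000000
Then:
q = -1.24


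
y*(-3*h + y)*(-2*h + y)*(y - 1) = 6*h^2*y^2 - 6*h^2*y - 5*h*y^3 + 5*h*y^2 + y^4 - y^3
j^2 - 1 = (j - 1)*(j + 1)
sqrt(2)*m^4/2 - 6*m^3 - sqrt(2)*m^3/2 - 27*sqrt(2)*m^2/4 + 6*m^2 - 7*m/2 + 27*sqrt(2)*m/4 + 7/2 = (m - 1)*(m - 7*sqrt(2))*(m + sqrt(2)/2)*(sqrt(2)*m/2 + 1/2)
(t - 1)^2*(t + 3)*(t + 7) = t^4 + 8*t^3 + 2*t^2 - 32*t + 21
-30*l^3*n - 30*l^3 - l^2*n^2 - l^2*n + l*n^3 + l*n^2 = (-6*l + n)*(5*l + n)*(l*n + l)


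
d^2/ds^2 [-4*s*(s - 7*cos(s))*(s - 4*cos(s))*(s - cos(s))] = -48*s^3*cos(s) - 288*s^2*sin(s) + 312*s^2*cos(2*s) - 48*s^2 + 624*s*sin(2*s) + 204*s*cos(s) - 252*s*cos(3*s) - 168*sin(s) - 168*sin(3*s) - 156*cos(2*s) - 156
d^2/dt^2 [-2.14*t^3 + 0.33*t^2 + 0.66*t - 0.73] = 0.66 - 12.84*t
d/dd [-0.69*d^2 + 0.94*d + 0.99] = 0.94 - 1.38*d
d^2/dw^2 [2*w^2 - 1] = 4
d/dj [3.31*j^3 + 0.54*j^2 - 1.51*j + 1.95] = 9.93*j^2 + 1.08*j - 1.51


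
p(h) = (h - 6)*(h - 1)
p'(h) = 2*h - 7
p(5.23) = -3.26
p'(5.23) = 3.46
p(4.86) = -4.40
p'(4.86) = 2.72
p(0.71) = 1.53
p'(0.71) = -5.58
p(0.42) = 3.24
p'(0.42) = -6.16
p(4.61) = -5.02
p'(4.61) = 2.22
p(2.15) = -4.43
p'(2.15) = -2.70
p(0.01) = 5.93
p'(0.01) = -6.98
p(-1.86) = 22.48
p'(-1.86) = -10.72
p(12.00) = 66.00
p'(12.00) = 17.00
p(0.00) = 6.00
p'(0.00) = -7.00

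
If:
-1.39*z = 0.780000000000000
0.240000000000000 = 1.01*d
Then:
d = 0.24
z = -0.56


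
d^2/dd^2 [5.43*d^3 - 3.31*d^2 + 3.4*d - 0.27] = 32.58*d - 6.62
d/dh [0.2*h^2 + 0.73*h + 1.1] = 0.4*h + 0.73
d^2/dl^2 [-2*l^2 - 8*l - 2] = -4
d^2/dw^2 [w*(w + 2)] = 2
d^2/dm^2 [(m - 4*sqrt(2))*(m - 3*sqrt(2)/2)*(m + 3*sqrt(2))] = 6*m - 5*sqrt(2)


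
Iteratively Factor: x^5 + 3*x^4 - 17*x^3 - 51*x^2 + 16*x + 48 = (x + 1)*(x^4 + 2*x^3 - 19*x^2 - 32*x + 48) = (x - 1)*(x + 1)*(x^3 + 3*x^2 - 16*x - 48) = (x - 1)*(x + 1)*(x + 4)*(x^2 - x - 12) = (x - 4)*(x - 1)*(x + 1)*(x + 4)*(x + 3)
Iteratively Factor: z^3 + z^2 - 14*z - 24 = (z - 4)*(z^2 + 5*z + 6) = (z - 4)*(z + 2)*(z + 3)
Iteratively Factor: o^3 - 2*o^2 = (o)*(o^2 - 2*o) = o^2*(o - 2)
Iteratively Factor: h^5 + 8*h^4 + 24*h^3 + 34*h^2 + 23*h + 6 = (h + 1)*(h^4 + 7*h^3 + 17*h^2 + 17*h + 6) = (h + 1)^2*(h^3 + 6*h^2 + 11*h + 6) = (h + 1)^2*(h + 3)*(h^2 + 3*h + 2) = (h + 1)^2*(h + 2)*(h + 3)*(h + 1)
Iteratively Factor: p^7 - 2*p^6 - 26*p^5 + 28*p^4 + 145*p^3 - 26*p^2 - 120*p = (p - 3)*(p^6 + p^5 - 23*p^4 - 41*p^3 + 22*p^2 + 40*p) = (p - 3)*(p - 1)*(p^5 + 2*p^4 - 21*p^3 - 62*p^2 - 40*p) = (p - 3)*(p - 1)*(p + 4)*(p^4 - 2*p^3 - 13*p^2 - 10*p) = (p - 5)*(p - 3)*(p - 1)*(p + 4)*(p^3 + 3*p^2 + 2*p) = (p - 5)*(p - 3)*(p - 1)*(p + 2)*(p + 4)*(p^2 + p) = (p - 5)*(p - 3)*(p - 1)*(p + 1)*(p + 2)*(p + 4)*(p)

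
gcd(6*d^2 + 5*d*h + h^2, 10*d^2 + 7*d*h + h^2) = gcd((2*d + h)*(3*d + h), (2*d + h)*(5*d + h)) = 2*d + h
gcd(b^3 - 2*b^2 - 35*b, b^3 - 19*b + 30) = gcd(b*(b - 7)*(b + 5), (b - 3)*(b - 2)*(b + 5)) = b + 5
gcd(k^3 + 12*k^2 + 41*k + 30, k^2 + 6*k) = k + 6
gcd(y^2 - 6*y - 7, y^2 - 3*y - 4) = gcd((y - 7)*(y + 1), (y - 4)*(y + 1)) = y + 1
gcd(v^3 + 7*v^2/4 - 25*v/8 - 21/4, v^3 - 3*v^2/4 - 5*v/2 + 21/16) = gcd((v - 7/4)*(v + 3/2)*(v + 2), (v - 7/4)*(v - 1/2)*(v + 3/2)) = v^2 - v/4 - 21/8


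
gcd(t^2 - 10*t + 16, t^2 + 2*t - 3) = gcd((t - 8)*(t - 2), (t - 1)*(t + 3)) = 1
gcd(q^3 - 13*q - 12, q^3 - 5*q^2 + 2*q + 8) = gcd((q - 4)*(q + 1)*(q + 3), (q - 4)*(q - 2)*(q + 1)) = q^2 - 3*q - 4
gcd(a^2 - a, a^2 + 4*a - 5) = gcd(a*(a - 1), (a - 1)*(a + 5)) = a - 1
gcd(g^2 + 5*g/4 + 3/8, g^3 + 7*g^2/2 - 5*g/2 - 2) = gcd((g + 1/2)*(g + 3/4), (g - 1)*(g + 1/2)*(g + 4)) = g + 1/2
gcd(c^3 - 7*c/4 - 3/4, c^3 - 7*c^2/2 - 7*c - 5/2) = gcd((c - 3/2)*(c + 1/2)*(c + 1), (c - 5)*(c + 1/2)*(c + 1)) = c^2 + 3*c/2 + 1/2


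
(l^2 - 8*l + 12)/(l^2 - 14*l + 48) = (l - 2)/(l - 8)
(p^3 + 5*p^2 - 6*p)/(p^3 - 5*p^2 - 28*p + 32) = p*(p + 6)/(p^2 - 4*p - 32)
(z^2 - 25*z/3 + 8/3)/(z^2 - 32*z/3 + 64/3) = (3*z - 1)/(3*z - 8)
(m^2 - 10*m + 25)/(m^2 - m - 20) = (m - 5)/(m + 4)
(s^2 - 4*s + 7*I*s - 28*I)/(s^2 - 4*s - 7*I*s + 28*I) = (s + 7*I)/(s - 7*I)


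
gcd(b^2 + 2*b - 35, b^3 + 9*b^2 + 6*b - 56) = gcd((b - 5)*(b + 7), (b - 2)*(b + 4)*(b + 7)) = b + 7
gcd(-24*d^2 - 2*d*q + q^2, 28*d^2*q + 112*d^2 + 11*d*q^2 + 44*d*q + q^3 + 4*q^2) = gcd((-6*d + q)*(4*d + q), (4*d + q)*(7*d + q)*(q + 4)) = 4*d + q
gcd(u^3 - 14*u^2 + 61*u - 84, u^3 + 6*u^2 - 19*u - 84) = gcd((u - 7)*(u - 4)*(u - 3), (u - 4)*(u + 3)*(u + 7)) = u - 4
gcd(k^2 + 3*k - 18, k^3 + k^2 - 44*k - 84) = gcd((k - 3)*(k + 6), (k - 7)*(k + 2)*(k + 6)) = k + 6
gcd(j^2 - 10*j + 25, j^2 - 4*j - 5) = j - 5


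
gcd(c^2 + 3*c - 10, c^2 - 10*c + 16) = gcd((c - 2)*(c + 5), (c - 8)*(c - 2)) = c - 2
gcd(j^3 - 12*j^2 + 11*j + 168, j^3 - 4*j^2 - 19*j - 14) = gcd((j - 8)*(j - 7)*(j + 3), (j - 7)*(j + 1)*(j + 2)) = j - 7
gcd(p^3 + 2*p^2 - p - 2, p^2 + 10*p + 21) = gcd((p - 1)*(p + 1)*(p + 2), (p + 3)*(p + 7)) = 1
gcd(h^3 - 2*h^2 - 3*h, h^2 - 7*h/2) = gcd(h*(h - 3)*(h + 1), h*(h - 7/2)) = h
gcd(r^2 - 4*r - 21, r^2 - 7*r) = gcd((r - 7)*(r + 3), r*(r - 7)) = r - 7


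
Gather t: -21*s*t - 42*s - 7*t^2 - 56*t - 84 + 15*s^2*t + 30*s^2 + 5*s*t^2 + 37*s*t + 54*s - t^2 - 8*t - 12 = 30*s^2 + 12*s + t^2*(5*s - 8) + t*(15*s^2 + 16*s - 64) - 96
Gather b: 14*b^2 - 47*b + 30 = 14*b^2 - 47*b + 30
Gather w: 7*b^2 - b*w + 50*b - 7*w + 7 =7*b^2 + 50*b + w*(-b - 7) + 7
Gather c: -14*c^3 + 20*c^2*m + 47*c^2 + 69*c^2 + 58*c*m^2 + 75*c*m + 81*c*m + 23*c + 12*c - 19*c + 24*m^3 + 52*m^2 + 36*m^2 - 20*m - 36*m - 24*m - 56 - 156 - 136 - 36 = -14*c^3 + c^2*(20*m + 116) + c*(58*m^2 + 156*m + 16) + 24*m^3 + 88*m^2 - 80*m - 384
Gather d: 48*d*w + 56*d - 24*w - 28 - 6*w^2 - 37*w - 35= d*(48*w + 56) - 6*w^2 - 61*w - 63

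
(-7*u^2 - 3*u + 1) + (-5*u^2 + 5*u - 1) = -12*u^2 + 2*u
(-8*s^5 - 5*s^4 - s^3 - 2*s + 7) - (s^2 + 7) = -8*s^5 - 5*s^4 - s^3 - s^2 - 2*s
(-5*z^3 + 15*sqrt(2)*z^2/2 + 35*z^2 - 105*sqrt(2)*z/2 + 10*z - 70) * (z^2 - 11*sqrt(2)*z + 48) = -5*z^5 + 35*z^4 + 125*sqrt(2)*z^4/2 - 875*sqrt(2)*z^3/2 - 395*z^3 + 250*sqrt(2)*z^2 + 2765*z^2 - 1750*sqrt(2)*z + 480*z - 3360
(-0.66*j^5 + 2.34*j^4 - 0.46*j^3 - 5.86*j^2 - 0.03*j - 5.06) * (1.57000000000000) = -1.0362*j^5 + 3.6738*j^4 - 0.7222*j^3 - 9.2002*j^2 - 0.0471*j - 7.9442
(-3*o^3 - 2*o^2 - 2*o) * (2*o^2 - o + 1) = -6*o^5 - o^4 - 5*o^3 - 2*o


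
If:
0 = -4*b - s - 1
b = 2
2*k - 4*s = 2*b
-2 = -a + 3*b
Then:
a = 8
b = 2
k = -16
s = -9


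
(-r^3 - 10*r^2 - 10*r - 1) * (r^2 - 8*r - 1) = -r^5 - 2*r^4 + 71*r^3 + 89*r^2 + 18*r + 1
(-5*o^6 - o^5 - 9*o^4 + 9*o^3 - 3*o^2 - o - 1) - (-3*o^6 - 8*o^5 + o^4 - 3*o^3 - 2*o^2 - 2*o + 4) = -2*o^6 + 7*o^5 - 10*o^4 + 12*o^3 - o^2 + o - 5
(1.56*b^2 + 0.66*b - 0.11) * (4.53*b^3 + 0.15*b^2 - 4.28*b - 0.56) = 7.0668*b^5 + 3.2238*b^4 - 7.0761*b^3 - 3.7149*b^2 + 0.1012*b + 0.0616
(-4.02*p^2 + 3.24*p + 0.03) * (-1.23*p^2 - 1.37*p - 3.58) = 4.9446*p^4 + 1.5222*p^3 + 9.9159*p^2 - 11.6403*p - 0.1074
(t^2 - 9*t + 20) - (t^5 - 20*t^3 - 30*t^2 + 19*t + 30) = -t^5 + 20*t^3 + 31*t^2 - 28*t - 10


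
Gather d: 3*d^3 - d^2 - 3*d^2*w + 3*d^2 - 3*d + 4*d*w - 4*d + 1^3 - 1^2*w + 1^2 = 3*d^3 + d^2*(2 - 3*w) + d*(4*w - 7) - w + 2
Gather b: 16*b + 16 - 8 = 16*b + 8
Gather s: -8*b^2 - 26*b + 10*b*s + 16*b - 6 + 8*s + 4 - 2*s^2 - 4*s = -8*b^2 - 10*b - 2*s^2 + s*(10*b + 4) - 2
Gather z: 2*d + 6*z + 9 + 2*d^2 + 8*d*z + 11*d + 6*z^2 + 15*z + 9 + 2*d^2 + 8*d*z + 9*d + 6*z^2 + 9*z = 4*d^2 + 22*d + 12*z^2 + z*(16*d + 30) + 18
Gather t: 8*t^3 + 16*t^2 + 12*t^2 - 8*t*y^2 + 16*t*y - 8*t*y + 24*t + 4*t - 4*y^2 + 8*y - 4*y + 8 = 8*t^3 + 28*t^2 + t*(-8*y^2 + 8*y + 28) - 4*y^2 + 4*y + 8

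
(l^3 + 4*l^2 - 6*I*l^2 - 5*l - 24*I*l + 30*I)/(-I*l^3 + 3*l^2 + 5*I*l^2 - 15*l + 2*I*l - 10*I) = (I*l^3 + l^2*(6 + 4*I) + l*(24 - 5*I) - 30)/(l^3 + l^2*(-5 + 3*I) + l*(-2 - 15*I) + 10)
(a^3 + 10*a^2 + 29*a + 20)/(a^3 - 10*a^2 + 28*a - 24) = (a^3 + 10*a^2 + 29*a + 20)/(a^3 - 10*a^2 + 28*a - 24)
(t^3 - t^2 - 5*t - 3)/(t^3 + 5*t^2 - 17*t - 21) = (t + 1)/(t + 7)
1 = 1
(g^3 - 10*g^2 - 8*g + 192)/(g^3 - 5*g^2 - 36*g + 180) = (g^2 - 4*g - 32)/(g^2 + g - 30)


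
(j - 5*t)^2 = j^2 - 10*j*t + 25*t^2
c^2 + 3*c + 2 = (c + 1)*(c + 2)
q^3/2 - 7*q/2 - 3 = (q/2 + 1/2)*(q - 3)*(q + 2)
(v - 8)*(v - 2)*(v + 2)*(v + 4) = v^4 - 4*v^3 - 36*v^2 + 16*v + 128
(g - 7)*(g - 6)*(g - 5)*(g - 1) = g^4 - 19*g^3 + 125*g^2 - 317*g + 210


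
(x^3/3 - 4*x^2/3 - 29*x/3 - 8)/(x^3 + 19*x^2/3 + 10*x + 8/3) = (x^3 - 4*x^2 - 29*x - 24)/(3*x^3 + 19*x^2 + 30*x + 8)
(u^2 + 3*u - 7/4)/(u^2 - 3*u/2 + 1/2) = (u + 7/2)/(u - 1)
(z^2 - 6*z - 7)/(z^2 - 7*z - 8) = (z - 7)/(z - 8)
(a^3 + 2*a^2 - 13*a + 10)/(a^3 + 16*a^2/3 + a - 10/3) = 3*(a^2 - 3*a + 2)/(3*a^2 + a - 2)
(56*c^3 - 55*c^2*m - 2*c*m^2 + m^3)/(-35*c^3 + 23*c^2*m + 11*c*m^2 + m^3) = (-8*c + m)/(5*c + m)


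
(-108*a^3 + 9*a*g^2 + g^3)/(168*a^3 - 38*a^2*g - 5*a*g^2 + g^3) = (-18*a^2 + 3*a*g + g^2)/(28*a^2 - 11*a*g + g^2)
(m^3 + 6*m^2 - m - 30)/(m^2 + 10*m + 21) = (m^2 + 3*m - 10)/(m + 7)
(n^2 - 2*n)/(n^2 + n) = (n - 2)/(n + 1)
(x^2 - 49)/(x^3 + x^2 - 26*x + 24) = (x^2 - 49)/(x^3 + x^2 - 26*x + 24)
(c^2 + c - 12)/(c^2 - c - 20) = (c - 3)/(c - 5)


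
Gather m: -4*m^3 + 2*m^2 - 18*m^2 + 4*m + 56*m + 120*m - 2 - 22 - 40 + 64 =-4*m^3 - 16*m^2 + 180*m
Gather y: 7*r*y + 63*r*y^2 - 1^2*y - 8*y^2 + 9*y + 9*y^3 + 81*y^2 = 9*y^3 + y^2*(63*r + 73) + y*(7*r + 8)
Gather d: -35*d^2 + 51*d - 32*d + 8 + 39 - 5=-35*d^2 + 19*d + 42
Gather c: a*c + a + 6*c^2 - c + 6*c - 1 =a + 6*c^2 + c*(a + 5) - 1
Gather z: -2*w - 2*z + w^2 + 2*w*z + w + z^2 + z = w^2 - w + z^2 + z*(2*w - 1)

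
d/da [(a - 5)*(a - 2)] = 2*a - 7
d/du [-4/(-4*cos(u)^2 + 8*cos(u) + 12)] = 2*(cos(u) - 1)*sin(u)/(sin(u)^2 + 2*cos(u) + 2)^2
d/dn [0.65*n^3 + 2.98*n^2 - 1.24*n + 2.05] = 1.95*n^2 + 5.96*n - 1.24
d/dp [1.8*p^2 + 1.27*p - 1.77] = 3.6*p + 1.27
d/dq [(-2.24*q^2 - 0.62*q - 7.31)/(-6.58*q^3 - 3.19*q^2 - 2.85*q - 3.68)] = (-14.7392*q^4 - 8.1592*q^3 - 139.8932*q^2 - 30.1514*q - 18.5519)/(43.2964*q^6 + 41.9804*q^5 + 47.6821*q^4 + 66.6118*q^3 + 31.6009*q^2 + 20.976*q + 13.5424)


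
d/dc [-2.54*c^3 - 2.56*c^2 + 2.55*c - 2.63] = -7.62*c^2 - 5.12*c + 2.55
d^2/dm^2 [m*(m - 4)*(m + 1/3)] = 6*m - 22/3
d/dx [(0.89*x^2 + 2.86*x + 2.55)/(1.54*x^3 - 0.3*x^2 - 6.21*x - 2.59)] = (-1.3706*x^4 - 8.8088*x^3 - 16.4499*x^2 - 3.0802*x + 8.4281)/(2.3716*x^6 - 0.924*x^5 - 19.0368*x^4 - 4.2512*x^3 + 40.1181*x^2 + 32.1678*x + 6.7081)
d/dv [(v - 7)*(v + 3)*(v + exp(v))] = (v - 7)*(v + 3)*(exp(v) + 1) + (v - 7)*(v + exp(v)) + (v + 3)*(v + exp(v))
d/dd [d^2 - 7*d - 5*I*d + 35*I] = 2*d - 7 - 5*I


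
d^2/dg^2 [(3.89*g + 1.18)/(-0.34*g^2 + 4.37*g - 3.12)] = (-(0.68*g - 4.37)*(1.36*g - 8.74)*(3.89*g + 1.18) + (7.9356*g - 33.1962)*(0.34*g^2 - 4.37*g + 3.12))/(0.34*g^2 - 4.37*g + 3.12)^3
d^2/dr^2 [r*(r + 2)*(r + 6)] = 6*r + 16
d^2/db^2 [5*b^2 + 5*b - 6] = 10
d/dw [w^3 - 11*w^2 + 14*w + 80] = 3*w^2 - 22*w + 14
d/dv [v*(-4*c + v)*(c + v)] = -4*c^2 - 6*c*v + 3*v^2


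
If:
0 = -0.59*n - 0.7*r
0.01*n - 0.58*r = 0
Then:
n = 0.00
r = 0.00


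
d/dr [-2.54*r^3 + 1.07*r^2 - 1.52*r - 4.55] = -7.62*r^2 + 2.14*r - 1.52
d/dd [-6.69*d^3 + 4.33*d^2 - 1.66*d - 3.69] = -20.07*d^2 + 8.66*d - 1.66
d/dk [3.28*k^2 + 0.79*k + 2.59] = 6.56*k + 0.79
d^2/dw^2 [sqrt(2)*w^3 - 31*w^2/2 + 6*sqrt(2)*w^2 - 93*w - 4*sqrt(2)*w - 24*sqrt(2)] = 6*sqrt(2)*w - 31 + 12*sqrt(2)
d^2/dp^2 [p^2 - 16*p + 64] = 2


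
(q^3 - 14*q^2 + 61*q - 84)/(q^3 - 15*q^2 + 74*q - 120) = (q^2 - 10*q + 21)/(q^2 - 11*q + 30)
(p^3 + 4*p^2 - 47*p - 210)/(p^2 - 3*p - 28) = (p^2 + 11*p + 30)/(p + 4)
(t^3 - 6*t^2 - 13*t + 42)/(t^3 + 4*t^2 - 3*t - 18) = (t - 7)/(t + 3)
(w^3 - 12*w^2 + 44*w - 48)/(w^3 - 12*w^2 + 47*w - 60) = (w^2 - 8*w + 12)/(w^2 - 8*w + 15)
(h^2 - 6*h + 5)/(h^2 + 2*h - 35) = (h - 1)/(h + 7)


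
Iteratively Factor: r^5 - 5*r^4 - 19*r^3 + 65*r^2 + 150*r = (r + 2)*(r^4 - 7*r^3 - 5*r^2 + 75*r) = (r - 5)*(r + 2)*(r^3 - 2*r^2 - 15*r) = (r - 5)*(r + 2)*(r + 3)*(r^2 - 5*r) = r*(r - 5)*(r + 2)*(r + 3)*(r - 5)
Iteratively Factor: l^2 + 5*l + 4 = (l + 1)*(l + 4)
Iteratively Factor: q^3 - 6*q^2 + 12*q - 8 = (q - 2)*(q^2 - 4*q + 4) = (q - 2)^2*(q - 2)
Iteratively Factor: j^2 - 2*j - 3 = (j - 3)*(j + 1)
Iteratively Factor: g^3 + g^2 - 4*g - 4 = (g + 1)*(g^2 - 4) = (g + 1)*(g + 2)*(g - 2)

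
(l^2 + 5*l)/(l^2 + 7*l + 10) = l/(l + 2)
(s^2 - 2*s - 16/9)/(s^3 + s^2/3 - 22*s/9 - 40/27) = 3*(3*s - 8)/(9*s^2 - 3*s - 20)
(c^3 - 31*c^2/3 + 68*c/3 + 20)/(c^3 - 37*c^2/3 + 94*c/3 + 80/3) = (c - 6)/(c - 8)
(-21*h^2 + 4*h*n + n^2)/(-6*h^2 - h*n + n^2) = (7*h + n)/(2*h + n)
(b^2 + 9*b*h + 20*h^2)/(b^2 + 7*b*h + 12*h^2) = (b + 5*h)/(b + 3*h)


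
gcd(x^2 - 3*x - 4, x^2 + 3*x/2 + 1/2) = x + 1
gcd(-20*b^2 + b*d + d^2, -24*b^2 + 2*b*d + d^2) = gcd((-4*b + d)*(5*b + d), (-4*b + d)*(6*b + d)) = 4*b - d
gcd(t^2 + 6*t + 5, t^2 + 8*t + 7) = t + 1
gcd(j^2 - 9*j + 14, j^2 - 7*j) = j - 7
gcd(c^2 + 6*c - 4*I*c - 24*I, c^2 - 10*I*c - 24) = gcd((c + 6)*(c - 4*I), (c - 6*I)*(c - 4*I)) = c - 4*I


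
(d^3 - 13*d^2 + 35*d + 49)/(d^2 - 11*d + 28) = (d^2 - 6*d - 7)/(d - 4)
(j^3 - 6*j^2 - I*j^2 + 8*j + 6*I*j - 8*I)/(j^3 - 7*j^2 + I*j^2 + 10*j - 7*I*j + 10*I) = (j^2 - j*(4 + I) + 4*I)/(j^2 + j*(-5 + I) - 5*I)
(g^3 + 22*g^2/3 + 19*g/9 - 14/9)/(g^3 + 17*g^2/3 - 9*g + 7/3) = (g + 2/3)/(g - 1)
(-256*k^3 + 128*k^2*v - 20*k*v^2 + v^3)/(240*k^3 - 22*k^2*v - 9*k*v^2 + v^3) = (32*k^2 - 12*k*v + v^2)/(-30*k^2 - k*v + v^2)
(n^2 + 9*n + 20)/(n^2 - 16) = (n + 5)/(n - 4)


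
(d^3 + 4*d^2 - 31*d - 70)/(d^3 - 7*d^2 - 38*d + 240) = (d^2 + 9*d + 14)/(d^2 - 2*d - 48)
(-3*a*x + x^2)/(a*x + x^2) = (-3*a + x)/(a + x)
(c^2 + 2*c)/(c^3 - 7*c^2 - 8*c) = (c + 2)/(c^2 - 7*c - 8)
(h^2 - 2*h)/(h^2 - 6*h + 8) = h/(h - 4)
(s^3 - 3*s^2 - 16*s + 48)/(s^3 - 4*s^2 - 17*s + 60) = (s - 4)/(s - 5)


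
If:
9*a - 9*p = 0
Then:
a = p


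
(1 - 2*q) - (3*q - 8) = 9 - 5*q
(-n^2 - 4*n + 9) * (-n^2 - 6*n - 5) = n^4 + 10*n^3 + 20*n^2 - 34*n - 45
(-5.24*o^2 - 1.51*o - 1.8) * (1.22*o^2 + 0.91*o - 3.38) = -6.3928*o^4 - 6.6106*o^3 + 14.1411*o^2 + 3.4658*o + 6.084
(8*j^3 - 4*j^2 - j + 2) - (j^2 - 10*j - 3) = 8*j^3 - 5*j^2 + 9*j + 5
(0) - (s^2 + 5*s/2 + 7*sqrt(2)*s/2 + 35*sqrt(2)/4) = -s^2 - 7*sqrt(2)*s/2 - 5*s/2 - 35*sqrt(2)/4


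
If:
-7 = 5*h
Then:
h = -7/5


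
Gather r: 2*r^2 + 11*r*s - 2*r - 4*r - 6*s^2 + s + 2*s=2*r^2 + r*(11*s - 6) - 6*s^2 + 3*s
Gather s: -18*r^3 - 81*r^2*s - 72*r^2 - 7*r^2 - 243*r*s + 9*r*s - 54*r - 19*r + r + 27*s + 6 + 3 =-18*r^3 - 79*r^2 - 72*r + s*(-81*r^2 - 234*r + 27) + 9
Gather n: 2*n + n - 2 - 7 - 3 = 3*n - 12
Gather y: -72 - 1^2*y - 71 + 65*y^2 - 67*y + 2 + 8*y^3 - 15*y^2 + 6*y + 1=8*y^3 + 50*y^2 - 62*y - 140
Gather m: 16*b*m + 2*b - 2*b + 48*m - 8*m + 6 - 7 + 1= m*(16*b + 40)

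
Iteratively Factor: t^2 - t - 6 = (t + 2)*(t - 3)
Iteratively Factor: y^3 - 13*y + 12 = (y + 4)*(y^2 - 4*y + 3) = (y - 3)*(y + 4)*(y - 1)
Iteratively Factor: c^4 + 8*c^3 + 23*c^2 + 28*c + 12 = (c + 1)*(c^3 + 7*c^2 + 16*c + 12) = (c + 1)*(c + 2)*(c^2 + 5*c + 6) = (c + 1)*(c + 2)^2*(c + 3)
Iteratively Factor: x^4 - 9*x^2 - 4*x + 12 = (x + 2)*(x^3 - 2*x^2 - 5*x + 6) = (x - 1)*(x + 2)*(x^2 - x - 6) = (x - 3)*(x - 1)*(x + 2)*(x + 2)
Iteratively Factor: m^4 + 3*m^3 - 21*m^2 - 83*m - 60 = (m + 3)*(m^3 - 21*m - 20) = (m - 5)*(m + 3)*(m^2 + 5*m + 4) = (m - 5)*(m + 3)*(m + 4)*(m + 1)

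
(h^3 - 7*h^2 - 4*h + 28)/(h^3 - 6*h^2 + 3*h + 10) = (h^2 - 5*h - 14)/(h^2 - 4*h - 5)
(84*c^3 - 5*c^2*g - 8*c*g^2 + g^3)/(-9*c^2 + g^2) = (-28*c^2 + 11*c*g - g^2)/(3*c - g)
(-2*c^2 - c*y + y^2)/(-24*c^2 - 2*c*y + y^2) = (2*c^2 + c*y - y^2)/(24*c^2 + 2*c*y - y^2)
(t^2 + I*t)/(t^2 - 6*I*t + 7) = t/(t - 7*I)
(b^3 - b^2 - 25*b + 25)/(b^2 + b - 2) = (b^2 - 25)/(b + 2)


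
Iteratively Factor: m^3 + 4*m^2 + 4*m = (m + 2)*(m^2 + 2*m) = m*(m + 2)*(m + 2)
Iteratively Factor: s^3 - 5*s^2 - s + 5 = (s - 1)*(s^2 - 4*s - 5) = (s - 5)*(s - 1)*(s + 1)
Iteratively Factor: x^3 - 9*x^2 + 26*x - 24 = (x - 3)*(x^2 - 6*x + 8) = (x - 3)*(x - 2)*(x - 4)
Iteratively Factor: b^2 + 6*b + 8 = (b + 2)*(b + 4)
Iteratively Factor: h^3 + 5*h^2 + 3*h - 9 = (h - 1)*(h^2 + 6*h + 9) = (h - 1)*(h + 3)*(h + 3)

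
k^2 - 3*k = k*(k - 3)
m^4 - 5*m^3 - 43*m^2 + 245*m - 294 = (m - 7)*(m - 3)*(m - 2)*(m + 7)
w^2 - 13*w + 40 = (w - 8)*(w - 5)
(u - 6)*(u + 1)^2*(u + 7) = u^4 + 3*u^3 - 39*u^2 - 83*u - 42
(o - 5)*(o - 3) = o^2 - 8*o + 15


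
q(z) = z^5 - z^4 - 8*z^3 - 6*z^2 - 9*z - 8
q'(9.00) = 27828.00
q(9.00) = 46081.00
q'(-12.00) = 107271.00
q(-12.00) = -256508.00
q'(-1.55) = -4.30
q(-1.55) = 6.61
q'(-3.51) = 669.34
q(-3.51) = -388.93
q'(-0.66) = -9.44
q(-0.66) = -2.69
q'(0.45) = -19.42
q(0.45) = -14.02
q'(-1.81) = 11.48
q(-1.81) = 5.91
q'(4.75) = 1509.14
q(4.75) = 865.50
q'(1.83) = -79.77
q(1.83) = -84.28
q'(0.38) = -17.14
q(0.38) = -12.74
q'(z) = 5*z^4 - 4*z^3 - 24*z^2 - 12*z - 9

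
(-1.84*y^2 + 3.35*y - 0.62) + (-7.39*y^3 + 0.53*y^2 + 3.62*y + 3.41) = -7.39*y^3 - 1.31*y^2 + 6.97*y + 2.79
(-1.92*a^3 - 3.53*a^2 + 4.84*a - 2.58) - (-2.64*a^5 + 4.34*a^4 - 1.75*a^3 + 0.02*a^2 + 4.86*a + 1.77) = 2.64*a^5 - 4.34*a^4 - 0.17*a^3 - 3.55*a^2 - 0.0200000000000005*a - 4.35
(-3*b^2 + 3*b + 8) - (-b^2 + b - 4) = -2*b^2 + 2*b + 12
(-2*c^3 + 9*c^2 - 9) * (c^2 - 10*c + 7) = -2*c^5 + 29*c^4 - 104*c^3 + 54*c^2 + 90*c - 63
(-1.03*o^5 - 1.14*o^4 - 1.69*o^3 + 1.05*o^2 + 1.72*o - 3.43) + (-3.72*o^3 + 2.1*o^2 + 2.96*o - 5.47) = -1.03*o^5 - 1.14*o^4 - 5.41*o^3 + 3.15*o^2 + 4.68*o - 8.9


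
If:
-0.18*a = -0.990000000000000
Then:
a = 5.50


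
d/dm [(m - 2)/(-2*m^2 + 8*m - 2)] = (-m^2 + 4*m + 2*(m - 2)^2 - 1)/(2*(m^2 - 4*m + 1)^2)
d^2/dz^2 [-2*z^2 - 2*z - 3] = -4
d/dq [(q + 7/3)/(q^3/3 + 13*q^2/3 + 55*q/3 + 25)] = 2*(-3*q^2 - 15*q - 16)/(q^5 + 21*q^4 + 174*q^3 + 710*q^2 + 1425*q + 1125)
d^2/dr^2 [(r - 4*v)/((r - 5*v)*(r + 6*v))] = 2*(r^3 - 12*r^2*v + 78*r*v^2 - 94*v^3)/(r^6 + 3*r^5*v - 87*r^4*v^2 - 179*r^3*v^3 + 2610*r^2*v^4 + 2700*r*v^5 - 27000*v^6)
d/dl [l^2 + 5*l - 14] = 2*l + 5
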